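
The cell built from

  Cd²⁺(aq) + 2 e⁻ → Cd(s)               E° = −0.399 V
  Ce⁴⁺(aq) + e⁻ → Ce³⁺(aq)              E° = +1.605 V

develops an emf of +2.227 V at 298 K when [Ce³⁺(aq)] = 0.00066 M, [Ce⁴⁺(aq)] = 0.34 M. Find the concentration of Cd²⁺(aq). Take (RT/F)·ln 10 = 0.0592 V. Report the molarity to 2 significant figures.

0.0078 M

The Ce⁴⁺/Ce³⁺ couple has the larger reduction potential, so it is the cathode: E°cell = +1.605 − (−0.399) = +2.004 V and n = 2.
From the Nernst equation, log Q = n(E° − E)/0.0592 = 2·(+2.004 − (+2.227))/0.0592 = −7.534.
For 2 Ce⁴⁺(aq) + Cd(s) → 2 Ce³⁺(aq) + Cd²⁺(aq), the reaction quotient is Q = ([Ce³⁺(aq)]^2·[Cd²⁺(aq)]) / [Ce⁴⁺(aq)]^2.
Substituting the known concentrations and solving, log [Cd²⁺(aq)] = −2.110 and [Cd²⁺(aq)] = 0.0078 M.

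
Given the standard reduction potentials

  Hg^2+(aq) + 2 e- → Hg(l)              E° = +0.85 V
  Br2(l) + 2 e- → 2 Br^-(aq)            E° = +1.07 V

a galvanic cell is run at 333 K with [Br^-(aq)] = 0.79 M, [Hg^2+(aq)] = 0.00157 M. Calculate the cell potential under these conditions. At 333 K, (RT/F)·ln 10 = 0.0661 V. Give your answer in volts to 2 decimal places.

Since E°(Br₂/Br⁻) > E°(Hg²⁺/Hg), Br₂/Br⁻ serves as the cathode.
E°cell = +1.07 − (+0.85) = +0.22 V, with n = 2 electrons transferred.
The balanced reaction is Br2(l) + Hg(l) → 2 Br^-(aq) + Hg^2+(aq), so Q = [Br^-(aq)]^2·[Hg^2+(aq)] = 0.00098 and log Q = −3.009.
Applying E = E° − (RT ln10/nF)·log Q gives +0.22 − (0.0661/2)(−3.009) = +0.32 V.

+0.32 V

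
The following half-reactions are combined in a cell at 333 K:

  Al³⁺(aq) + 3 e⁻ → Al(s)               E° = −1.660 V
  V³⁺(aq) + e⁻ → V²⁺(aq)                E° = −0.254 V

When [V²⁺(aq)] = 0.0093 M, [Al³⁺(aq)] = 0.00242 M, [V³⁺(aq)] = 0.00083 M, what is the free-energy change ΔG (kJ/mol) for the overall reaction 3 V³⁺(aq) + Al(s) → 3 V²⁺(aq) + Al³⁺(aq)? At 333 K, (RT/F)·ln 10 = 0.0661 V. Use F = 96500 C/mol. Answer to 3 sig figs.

−404 kJ/mol

The standard cell potential is −0.254 − (−1.660) = +1.406 V, with n = 3 electrons in the balanced equation.
The reaction quotient is ([V²⁺(aq)]^3·[Al³⁺(aq)]) / [V³⁺(aq)]^3 = 3.4; by Nernst, E = +1.406 − (0.0661/3)(0.532) = +1.3943 V.
ΔG = −nFE = −(3)(96500)(+1.3943) J/mol = −404 kJ/mol.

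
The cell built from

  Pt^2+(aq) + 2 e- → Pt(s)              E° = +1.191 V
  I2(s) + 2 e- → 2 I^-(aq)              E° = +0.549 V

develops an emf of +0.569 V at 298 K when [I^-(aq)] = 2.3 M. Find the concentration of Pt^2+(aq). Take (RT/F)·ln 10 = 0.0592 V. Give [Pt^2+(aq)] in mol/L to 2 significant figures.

0.00065 M

With Pt²⁺/Pt at the cathode and I₂/I⁻ at the anode, E°cell = +1.191 − (+0.549) = +0.642 V (n = 2).
Since E = E° − (0.0592/n)·log Q, log Q = n(E° − E)/0.0592 = 2.466.
For Pt^2+(aq) + 2 I^-(aq) → Pt(s) + I2(s), the reaction quotient is Q = 1 / ([Pt^2+(aq)]·[I^-(aq)]^2).
Solving for the unknown gives log [Pt^2+(aq)] = −3.189, so [Pt^2+(aq)] ≈ 0.00065 M.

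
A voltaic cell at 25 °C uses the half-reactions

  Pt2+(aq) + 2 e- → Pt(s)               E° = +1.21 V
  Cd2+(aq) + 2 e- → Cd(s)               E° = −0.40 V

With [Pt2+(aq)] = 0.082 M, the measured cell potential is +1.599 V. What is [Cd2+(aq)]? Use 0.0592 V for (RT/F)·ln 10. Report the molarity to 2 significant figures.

0.19 M

With Pt²⁺/Pt at the cathode and Cd²⁺/Cd at the anode, E°cell = +1.21 − (−0.40) = +1.61 V (n = 2).
From the Nernst equation, log Q = n(E° − E)/0.0592 = 2·(+1.61 − (+1.599))/0.0592 = 0.372.
For Pt2+(aq) + Cd(s) → Pt(s) + Cd2+(aq), the reaction quotient is Q = [Cd2+(aq)] / [Pt2+(aq)].
Solving for the unknown gives log [Cd2+(aq)] = −0.714, so [Cd2+(aq)] ≈ 0.19 M.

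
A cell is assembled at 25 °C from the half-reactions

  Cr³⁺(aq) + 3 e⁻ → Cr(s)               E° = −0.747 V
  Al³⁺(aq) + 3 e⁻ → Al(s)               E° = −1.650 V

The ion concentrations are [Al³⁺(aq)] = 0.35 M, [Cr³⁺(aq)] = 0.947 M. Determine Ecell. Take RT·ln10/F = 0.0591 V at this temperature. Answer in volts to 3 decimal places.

Since E°(Cr³⁺/Cr) > E°(Al³⁺/Al), Cr³⁺/Cr serves as the cathode.
The standard potential is −0.747 − (−1.650) = +0.903 V and the balanced reaction transfers n = 3 electrons.
Balancing gives Cr³⁺(aq) + Al(s) → Cr(s) + Al³⁺(aq); hence Q = [Al³⁺(aq)] / [Cr³⁺(aq)] = 0.37 (log Q = −0.432).
Applying E = E° − (RT ln10/nF)·log Q gives +0.903 − (0.0591/3)(−0.432) = +0.912 V.

+0.912 V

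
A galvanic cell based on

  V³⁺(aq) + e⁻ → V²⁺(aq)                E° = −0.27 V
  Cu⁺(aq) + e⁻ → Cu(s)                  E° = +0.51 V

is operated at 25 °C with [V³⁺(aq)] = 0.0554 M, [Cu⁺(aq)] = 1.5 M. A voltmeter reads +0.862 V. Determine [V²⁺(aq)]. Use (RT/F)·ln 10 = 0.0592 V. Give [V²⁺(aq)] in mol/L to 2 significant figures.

0.90 M

With Cu⁺/Cu at the cathode and V³⁺/V²⁺ at the anode, E°cell = +0.51 − (−0.27) = +0.78 V (n = 1).
Since E = E° − (0.0592/n)·log Q, log Q = n(E° − E)/0.0592 = −1.385.
Balancing electrons gives Cu⁺(aq) + V²⁺(aq) → Cu(s) + V³⁺(aq); thus Q = [V³⁺(aq)] / ([Cu⁺(aq)]·[V²⁺(aq)]).
Solving for the unknown gives log [V²⁺(aq)] = −0.048, so [V²⁺(aq)] ≈ 0.90 M.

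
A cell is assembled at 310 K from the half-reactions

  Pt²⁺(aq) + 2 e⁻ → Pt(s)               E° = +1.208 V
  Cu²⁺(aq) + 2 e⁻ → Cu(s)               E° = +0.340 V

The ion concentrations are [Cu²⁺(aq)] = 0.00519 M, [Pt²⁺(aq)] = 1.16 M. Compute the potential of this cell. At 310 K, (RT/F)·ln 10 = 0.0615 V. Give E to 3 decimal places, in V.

+0.940 V

Since E°(Pt²⁺/Pt) > E°(Cu²⁺/Cu), Pt²⁺/Pt serves as the cathode.
E°cell = E°cat − E°an = +1.208 − (+0.340) = +0.868 V; n = 2.
Balancing gives Pt²⁺(aq) + Cu(s) → Pt(s) + Cu²⁺(aq); hence Q = [Cu²⁺(aq)] / [Pt²⁺(aq)] = 0.00447 (log Q = −2.349).
By the Nernst equation, E = +0.868 − (0.0615/2)·(−2.349) = +0.940 V.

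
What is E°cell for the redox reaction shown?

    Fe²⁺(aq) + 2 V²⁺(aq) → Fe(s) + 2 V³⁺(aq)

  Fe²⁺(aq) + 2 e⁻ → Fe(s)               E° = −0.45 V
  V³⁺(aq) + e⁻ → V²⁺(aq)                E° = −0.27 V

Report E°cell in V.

−0.18 V

Fe²⁺(aq) gains electrons, so the Fe²⁺/Fe couple is the cathode; the V³⁺/V²⁺ couple is the anode.
E°cell = E°(cathode) − E°(anode) = −0.45 − (−0.27) = −0.18 V.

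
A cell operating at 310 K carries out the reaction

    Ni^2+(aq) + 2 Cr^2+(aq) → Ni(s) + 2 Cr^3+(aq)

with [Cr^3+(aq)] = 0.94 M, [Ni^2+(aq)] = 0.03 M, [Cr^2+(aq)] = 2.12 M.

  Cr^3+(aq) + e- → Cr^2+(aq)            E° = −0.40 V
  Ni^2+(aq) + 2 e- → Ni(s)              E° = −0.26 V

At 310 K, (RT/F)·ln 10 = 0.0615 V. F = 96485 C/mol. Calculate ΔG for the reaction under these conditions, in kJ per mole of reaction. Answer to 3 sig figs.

The standard cell potential is −0.26 − (−0.40) = +0.14 V, with n = 2 electrons in the balanced equation.
Here Q = [Cr^3+(aq)]^2 / ([Ni^2+(aq)]·[Cr^2+(aq)]^2) = 6.55 (log Q = 0.816), giving E = +0.14 − (0.0615/2)·(0.816) = +0.1149 V.
Finally ΔG = −nFE = −(2)(96485 C/mol)(+0.1149 V) = −22.2 kJ/mol.

−22.2 kJ/mol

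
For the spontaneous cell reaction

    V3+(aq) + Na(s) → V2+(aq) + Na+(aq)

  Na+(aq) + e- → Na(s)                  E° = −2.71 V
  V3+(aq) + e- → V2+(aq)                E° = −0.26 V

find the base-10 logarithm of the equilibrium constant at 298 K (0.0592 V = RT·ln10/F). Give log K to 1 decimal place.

log K = 41.4

The V³⁺/V²⁺ couple is reduced (cathode); E°cell = −0.26 − (−2.71) = +2.45 V with n = 1.
At equilibrium E = 0, so log K = nE°cell / 0.0592 = (1)(+2.45) / 0.0592 = 41.4.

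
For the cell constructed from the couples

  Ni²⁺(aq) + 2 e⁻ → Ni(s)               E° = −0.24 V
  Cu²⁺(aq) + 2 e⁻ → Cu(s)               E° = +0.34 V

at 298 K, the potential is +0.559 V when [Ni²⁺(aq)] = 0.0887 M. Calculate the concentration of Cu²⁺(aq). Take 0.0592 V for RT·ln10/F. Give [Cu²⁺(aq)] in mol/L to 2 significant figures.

0.017 M

The Cu²⁺/Cu couple has the larger reduction potential, so it is the cathode: E°cell = +0.34 − (−0.24) = +0.58 V and n = 2.
From the Nernst equation, log Q = n(E° − E)/0.0592 = 2·(+0.58 − (+0.559))/0.0592 = 0.709.
The balanced reaction is Cu²⁺(aq) + Ni(s) → Cu(s) + Ni²⁺(aq), so Q = [Ni²⁺(aq)] / [Cu²⁺(aq)].
Solving for the unknown gives log [Cu²⁺(aq)] = −1.761, so [Cu²⁺(aq)] ≈ 0.017 M.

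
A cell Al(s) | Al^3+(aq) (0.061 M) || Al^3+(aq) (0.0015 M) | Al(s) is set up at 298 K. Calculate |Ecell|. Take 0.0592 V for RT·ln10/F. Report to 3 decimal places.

For a concentration cell E°cell = 0, since both electrodes use the same couple.
The compartment with the higher Al^3+(aq) concentration (0.061 M) acts as the cathode; ions are reduced there and produced at the dilute (0.0015 M) anode.
With n = 3, Ecell = −(0.0592/3)·log([dilute]/[conc]) = −(0.0592/3)·log(0.0015/0.061) = +0.032 V.

0.032 V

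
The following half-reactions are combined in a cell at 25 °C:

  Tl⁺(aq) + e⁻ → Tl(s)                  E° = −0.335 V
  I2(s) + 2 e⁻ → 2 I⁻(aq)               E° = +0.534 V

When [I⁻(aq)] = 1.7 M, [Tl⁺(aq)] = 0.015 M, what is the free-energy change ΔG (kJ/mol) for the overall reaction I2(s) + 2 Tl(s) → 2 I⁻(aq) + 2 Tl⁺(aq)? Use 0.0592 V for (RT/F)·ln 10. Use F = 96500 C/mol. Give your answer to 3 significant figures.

−186 kJ/mol

The standard cell potential is +0.534 − (−0.335) = +0.869 V, with n = 2 electrons in the balanced equation.
The reaction quotient is [I⁻(aq)]^2·[Tl⁺(aq)]^2 = 0.00065; by Nernst, E = +0.869 − (0.0592/2)(−3.187) = +0.9633 V.
Finally ΔG = −nFE = −(2)(96500 C/mol)(+0.9633 V) = −186 kJ/mol.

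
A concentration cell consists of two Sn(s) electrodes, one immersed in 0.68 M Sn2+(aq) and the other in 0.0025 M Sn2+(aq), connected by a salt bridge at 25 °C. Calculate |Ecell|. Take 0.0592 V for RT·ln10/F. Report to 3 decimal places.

0.072 V

For a concentration cell E°cell = 0, since both electrodes use the same couple.
The compartment with the higher Sn2+(aq) concentration (0.68 M) acts as the cathode; ions are reduced there and produced at the dilute (0.0025 M) anode.
With n = 2, Ecell = −(0.0592/2)·log([dilute]/[conc]) = −(0.0592/2)·log(0.0025/0.68) = +0.072 V.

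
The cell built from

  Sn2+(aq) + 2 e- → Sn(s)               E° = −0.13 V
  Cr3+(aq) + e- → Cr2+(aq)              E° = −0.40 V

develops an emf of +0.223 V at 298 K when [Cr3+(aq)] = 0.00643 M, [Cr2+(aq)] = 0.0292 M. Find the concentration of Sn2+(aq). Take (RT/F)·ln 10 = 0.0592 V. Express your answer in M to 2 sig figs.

0.0013 M

With Sn²⁺/Sn at the cathode and Cr³⁺/Cr²⁺ at the anode, E°cell = −0.13 − (−0.40) = +0.27 V (n = 2).
Rearranging E = E° − (0.0592/n)·log Q gives log Q = 2(+0.27 − (+0.223))/0.0592 = 1.588.
For Sn2+(aq) + 2 Cr2+(aq) → Sn(s) + 2 Cr3+(aq), the reaction quotient is Q = [Cr3+(aq)]^2 / ([Sn2+(aq)]·[Cr2+(aq)]^2).
Solving for the unknown gives log [Sn2+(aq)] = −2.902, so [Sn2+(aq)] ≈ 0.0013 M.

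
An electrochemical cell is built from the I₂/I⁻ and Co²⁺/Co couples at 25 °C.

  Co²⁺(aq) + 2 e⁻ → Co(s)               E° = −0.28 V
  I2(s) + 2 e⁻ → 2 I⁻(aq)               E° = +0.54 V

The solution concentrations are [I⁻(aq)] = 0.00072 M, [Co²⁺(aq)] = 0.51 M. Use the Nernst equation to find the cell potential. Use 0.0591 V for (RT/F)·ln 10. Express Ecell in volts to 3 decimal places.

Since E°(I₂/I⁻) > E°(Co²⁺/Co), I₂/I⁻ serves as the cathode.
The standard potential is +0.54 − (−0.28) = +0.82 V and the balanced reaction transfers n = 2 electrons.
The balanced reaction is I2(s) + Co(s) → 2 I⁻(aq) + Co²⁺(aq), so Q = [I⁻(aq)]^2·[Co²⁺(aq)] = 2.64×10^−7 and log Q = −6.578.
E = E° − (0.0591/n)·log Q = +0.82 − (0.0591/2)(−6.578) = +1.014 V.

+1.014 V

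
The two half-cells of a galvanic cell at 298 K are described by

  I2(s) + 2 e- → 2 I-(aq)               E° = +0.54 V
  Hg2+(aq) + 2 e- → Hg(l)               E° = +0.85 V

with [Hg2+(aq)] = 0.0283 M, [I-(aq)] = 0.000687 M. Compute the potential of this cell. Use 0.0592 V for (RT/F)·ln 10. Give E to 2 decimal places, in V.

The Hg²⁺/Hg couple has the more positive E°, so it is the cathode; I₂/I⁻ is the anode.
E°cell = +0.85 − (+0.54) = +0.31 V, with n = 2 electrons transferred.
Balancing gives Hg2+(aq) + 2 I-(aq) → Hg(l) + I2(s); hence Q = 1 / ([Hg2+(aq)]·[I-(aq)]^2) = 7.49×10^7 (log Q = 7.874).
Applying E = E° − (RT ln10/nF)·log Q gives +0.31 − (0.0592/2)(7.874) = +0.08 V.

+0.08 V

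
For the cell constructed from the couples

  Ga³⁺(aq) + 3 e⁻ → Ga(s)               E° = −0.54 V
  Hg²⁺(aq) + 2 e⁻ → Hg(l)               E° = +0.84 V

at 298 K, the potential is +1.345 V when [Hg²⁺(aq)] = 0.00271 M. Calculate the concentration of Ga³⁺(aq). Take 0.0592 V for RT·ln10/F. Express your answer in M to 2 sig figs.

Hg²⁺/Hg is the cathode (higher E°); E°cell = +0.84 − (−0.54) = +1.38 V with n = 6.
Rearranging E = E° − (0.0592/n)·log Q gives log Q = 6(+1.38 − (+1.345))/0.0592 = 3.547.
The balanced reaction is 3 Hg²⁺(aq) + 2 Ga(s) → 3 Hg(l) + 2 Ga³⁺(aq), so Q = [Ga³⁺(aq)]^2 / [Hg²⁺(aq)]^3.
Substituting the known concentrations and solving, log [Ga³⁺(aq)] = −2.077 and [Ga³⁺(aq)] = 0.0084 M.

0.0084 M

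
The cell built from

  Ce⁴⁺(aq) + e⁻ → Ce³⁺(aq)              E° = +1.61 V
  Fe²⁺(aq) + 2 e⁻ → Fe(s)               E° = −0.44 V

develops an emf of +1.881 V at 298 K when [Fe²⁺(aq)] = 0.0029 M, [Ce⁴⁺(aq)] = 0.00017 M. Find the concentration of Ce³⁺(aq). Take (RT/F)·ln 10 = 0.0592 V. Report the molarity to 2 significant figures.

2.3 M

With Ce⁴⁺/Ce³⁺ at the cathode and Fe²⁺/Fe at the anode, E°cell = +1.61 − (−0.44) = +2.05 V (n = 2).
Since E = E° − (0.0592/n)·log Q, log Q = n(E° − E)/0.0592 = 5.709.
The balanced reaction is 2 Ce⁴⁺(aq) + Fe(s) → 2 Ce³⁺(aq) + Fe²⁺(aq), so Q = ([Ce³⁺(aq)]^2·[Fe²⁺(aq)]) / [Ce⁴⁺(aq)]^2.
Substituting the known concentrations and solving, log [Ce³⁺(aq)] = 0.354 and [Ce³⁺(aq)] = 2.3 M.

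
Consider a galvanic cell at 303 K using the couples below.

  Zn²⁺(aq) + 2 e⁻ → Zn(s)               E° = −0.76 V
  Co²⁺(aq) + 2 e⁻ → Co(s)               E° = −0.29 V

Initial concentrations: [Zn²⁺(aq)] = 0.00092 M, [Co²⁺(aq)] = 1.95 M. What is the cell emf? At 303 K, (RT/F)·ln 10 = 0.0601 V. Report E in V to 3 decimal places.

+0.570 V

The Co²⁺/Co couple has the more positive E°, so it is the cathode; Zn²⁺/Zn is the anode.
E°cell = E°cat − E°an = −0.29 − (−0.76) = +0.47 V; n = 2.
The balanced reaction is Co²⁺(aq) + Zn(s) → Co(s) + Zn²⁺(aq), so Q = [Zn²⁺(aq)] / [Co²⁺(aq)] = 0.000472 and log Q = −3.326.
By the Nernst equation, E = +0.47 − (0.0601/2)·(−3.326) = +0.570 V.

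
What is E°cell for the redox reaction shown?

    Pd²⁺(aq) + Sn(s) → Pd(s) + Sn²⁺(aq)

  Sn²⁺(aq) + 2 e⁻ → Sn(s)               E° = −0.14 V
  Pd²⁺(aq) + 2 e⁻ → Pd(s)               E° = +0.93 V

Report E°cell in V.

In the reaction as written, Pd²⁺(aq) is reduced (cathode) and Sn²⁺(aq) is produced by oxidation at the anode.
E°cell = E°(cathode) − E°(anode) = +0.93 − (−0.14) = +1.07 V.

+1.07 V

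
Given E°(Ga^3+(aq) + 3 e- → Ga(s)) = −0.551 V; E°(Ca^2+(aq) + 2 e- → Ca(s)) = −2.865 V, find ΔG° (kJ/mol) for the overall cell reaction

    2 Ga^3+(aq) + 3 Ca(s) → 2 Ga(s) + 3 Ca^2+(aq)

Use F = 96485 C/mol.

−1340 kJ/mol

In the reaction as written Ga^3+(aq) is reduced, so the Ga³⁺/Ga couple is the cathode and Ca²⁺/Ca is the anode.
E°cell = −0.551 − (−2.865) = +2.314 V; balancing electrons gives n = 6.
ΔG° = −nFE°cell = −(6)(96485)(+2.314) J/mol = −1340 kJ/mol.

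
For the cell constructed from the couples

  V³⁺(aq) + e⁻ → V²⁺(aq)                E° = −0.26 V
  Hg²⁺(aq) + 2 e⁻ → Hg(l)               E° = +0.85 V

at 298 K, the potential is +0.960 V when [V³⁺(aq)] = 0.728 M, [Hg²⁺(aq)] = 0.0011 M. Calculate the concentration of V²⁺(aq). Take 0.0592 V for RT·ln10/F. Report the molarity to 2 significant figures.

0.064 M

The Hg²⁺/Hg couple has the larger reduction potential, so it is the cathode: E°cell = +0.85 − (−0.26) = +1.11 V and n = 2.
Since E = E° − (0.0592/n)·log Q, log Q = n(E° − E)/0.0592 = 5.068.
For Hg²⁺(aq) + 2 V²⁺(aq) → Hg(l) + 2 V³⁺(aq), the reaction quotient is Q = [V³⁺(aq)]^2 / ([Hg²⁺(aq)]·[V²⁺(aq)]^2).
Substituting the known concentrations and solving, log [V²⁺(aq)] = −1.193 and [V²⁺(aq)] = 0.064 M.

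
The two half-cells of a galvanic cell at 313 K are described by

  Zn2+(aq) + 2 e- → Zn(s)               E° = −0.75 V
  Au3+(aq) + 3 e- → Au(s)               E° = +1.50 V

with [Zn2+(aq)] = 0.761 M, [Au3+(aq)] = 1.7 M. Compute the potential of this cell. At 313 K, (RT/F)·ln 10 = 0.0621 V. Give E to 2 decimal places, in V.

+2.26 V

The Au³⁺/Au couple has the more positive E°, so it is the cathode; Zn²⁺/Zn is the anode.
E°cell = +1.50 − (−0.75) = +2.25 V, with n = 6 electrons transferred.
Balancing gives 2 Au3+(aq) + 3 Zn(s) → 2 Au(s) + 3 Zn2+(aq); hence Q = [Zn2+(aq)]^3 / [Au3+(aq)]^2 = 0.152 (log Q = −0.817).
Applying E = E° − (RT ln10/nF)·log Q gives +2.25 − (0.0621/6)(−0.817) = +2.26 V.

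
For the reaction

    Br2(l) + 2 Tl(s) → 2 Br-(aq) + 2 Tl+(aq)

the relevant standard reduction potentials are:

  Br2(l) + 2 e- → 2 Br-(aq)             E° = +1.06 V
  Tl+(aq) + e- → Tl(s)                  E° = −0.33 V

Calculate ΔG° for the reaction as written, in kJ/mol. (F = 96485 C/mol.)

In the reaction as written Br2(l) is reduced, so the Br₂/Br⁻ couple is the cathode and Tl⁺/Tl is the anode.
E°cell = +1.06 − (−0.33) = +1.39 V; balancing electrons gives n = 2.
ΔG° = −nFE°cell = −(2)(96485)(+1.39) J/mol = −268 kJ/mol.

−268 kJ/mol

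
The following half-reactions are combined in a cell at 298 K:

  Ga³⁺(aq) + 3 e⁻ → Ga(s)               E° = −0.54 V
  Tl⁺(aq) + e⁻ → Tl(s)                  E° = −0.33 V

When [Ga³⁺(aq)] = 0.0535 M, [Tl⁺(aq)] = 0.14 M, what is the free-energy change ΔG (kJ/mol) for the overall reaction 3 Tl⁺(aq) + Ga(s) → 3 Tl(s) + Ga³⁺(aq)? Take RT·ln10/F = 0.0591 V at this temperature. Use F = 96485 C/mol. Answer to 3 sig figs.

−53.4 kJ/mol

E°cell = −0.33 − (−0.54) = +0.21 V; the balanced reaction transfers n = 3 electrons.
Here Q = [Ga³⁺(aq)] / [Tl⁺(aq)]^3 = 19.5 (log Q = 1.290), giving E = +0.21 − (0.0591/3)·(1.290) = +0.1846 V.
Finally ΔG = −nFE = −(3)(96485 C/mol)(+0.1846 V) = −53.4 kJ/mol.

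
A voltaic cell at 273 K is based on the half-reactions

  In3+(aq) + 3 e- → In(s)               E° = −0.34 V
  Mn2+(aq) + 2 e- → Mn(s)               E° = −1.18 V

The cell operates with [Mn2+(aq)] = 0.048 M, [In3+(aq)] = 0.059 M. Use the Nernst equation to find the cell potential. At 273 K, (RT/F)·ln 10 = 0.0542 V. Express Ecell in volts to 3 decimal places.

+0.854 V

In³⁺/In is reduced (cathode, E° = −0.34 V) and Mn²⁺/Mn is oxidized (anode).
E°cell = −0.34 − (−1.18) = +0.84 V, with n = 6 electrons transferred.
The balanced reaction is 2 In3+(aq) + 3 Mn(s) → 2 In(s) + 3 Mn2+(aq), so Q = [Mn2+(aq)]^3 / [In3+(aq)]^2 = 0.0318 and log Q = −1.498.
E = E° − (0.0542/n)·log Q = +0.84 − (0.0542/6)(−1.498) = +0.854 V.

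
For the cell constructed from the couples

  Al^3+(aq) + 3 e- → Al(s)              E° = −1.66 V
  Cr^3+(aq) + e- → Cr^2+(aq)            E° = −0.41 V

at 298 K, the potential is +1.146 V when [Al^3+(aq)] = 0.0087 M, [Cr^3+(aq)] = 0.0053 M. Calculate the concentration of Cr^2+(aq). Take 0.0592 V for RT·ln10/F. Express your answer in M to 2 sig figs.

With Cr³⁺/Cr²⁺ at the cathode and Al³⁺/Al at the anode, E°cell = −0.41 − (−1.66) = +1.25 V (n = 3).
Since E = E° − (0.0592/n)·log Q, log Q = n(E° − E)/0.0592 = 5.270.
For 3 Cr^3+(aq) + Al(s) → 3 Cr^2+(aq) + Al^3+(aq), the reaction quotient is Q = ([Cr^2+(aq)]^3·[Al^3+(aq)]) / [Cr^3+(aq)]^3.
Solving for the unknown gives log [Cr^2+(aq)] = 0.168, so [Cr^2+(aq)] ≈ 1.5 M.

1.5 M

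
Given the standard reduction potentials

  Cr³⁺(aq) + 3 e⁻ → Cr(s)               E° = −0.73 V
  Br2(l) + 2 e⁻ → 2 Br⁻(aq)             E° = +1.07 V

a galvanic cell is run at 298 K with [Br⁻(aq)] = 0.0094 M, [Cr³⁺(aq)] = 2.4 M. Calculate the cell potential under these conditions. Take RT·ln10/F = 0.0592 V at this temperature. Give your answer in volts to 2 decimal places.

Br₂/Br⁻ is reduced (cathode, E° = +1.07 V) and Cr³⁺/Cr is oxidized (anode).
E°cell = +1.07 − (−0.73) = +1.80 V, with n = 6 electrons transferred.
Balancing gives 3 Br2(l) + 2 Cr(s) → 6 Br⁻(aq) + 2 Cr³⁺(aq); hence Q = [Br⁻(aq)]^6·[Cr³⁺(aq)]^2 = 3.97×10^−12 (log Q = −11.401).
E = E° − (0.0592/n)·log Q = +1.80 − (0.0592/6)(−11.401) = +1.91 V.

+1.91 V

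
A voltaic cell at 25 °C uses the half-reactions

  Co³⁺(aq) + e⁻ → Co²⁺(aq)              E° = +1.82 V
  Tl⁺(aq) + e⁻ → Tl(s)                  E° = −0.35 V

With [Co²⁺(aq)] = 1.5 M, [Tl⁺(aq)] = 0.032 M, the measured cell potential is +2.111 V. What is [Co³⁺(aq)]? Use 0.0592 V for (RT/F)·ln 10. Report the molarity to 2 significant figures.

Co³⁺/Co²⁺ is the cathode (higher E°); E°cell = +1.82 − (−0.35) = +2.17 V with n = 1.
Since E = E° − (0.0592/n)·log Q, log Q = n(E° − E)/0.0592 = 0.997.
For Co³⁺(aq) + Tl(s) → Co²⁺(aq) + Tl⁺(aq), the reaction quotient is Q = ([Co²⁺(aq)]·[Tl⁺(aq)]) / [Co³⁺(aq)].
Isolating [Co³⁺(aq)] in Q = 10^{0.997} yields log [Co³⁺(aq)] = −2.316, i.e. 0.0048 M.

0.0048 M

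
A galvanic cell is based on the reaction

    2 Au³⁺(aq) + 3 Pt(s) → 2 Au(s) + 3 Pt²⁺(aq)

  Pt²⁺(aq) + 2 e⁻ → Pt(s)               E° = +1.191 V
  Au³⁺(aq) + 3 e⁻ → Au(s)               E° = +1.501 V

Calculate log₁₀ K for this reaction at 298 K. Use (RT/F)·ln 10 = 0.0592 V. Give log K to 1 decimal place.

The Au³⁺/Au couple is reduced (cathode); E°cell = +1.501 − (+1.191) = +0.310 V with n = 6.
At equilibrium E = 0, so log K = nE°cell / 0.0592 = (6)(+0.310) / 0.0592 = 31.4.

log K = 31.4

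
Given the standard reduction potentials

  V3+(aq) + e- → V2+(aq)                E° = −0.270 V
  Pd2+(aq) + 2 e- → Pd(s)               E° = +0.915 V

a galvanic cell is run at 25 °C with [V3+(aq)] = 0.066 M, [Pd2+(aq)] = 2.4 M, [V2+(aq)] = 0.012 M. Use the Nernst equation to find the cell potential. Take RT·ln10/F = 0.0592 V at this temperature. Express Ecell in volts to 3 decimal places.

Since E°(Pd²⁺/Pd) > E°(V³⁺/V²⁺), Pd²⁺/Pd serves as the cathode.
The standard potential is +0.915 − (−0.270) = +1.185 V and the balanced reaction transfers n = 2 electrons.
Balancing gives Pd2+(aq) + 2 V2+(aq) → Pd(s) + 2 V3+(aq); hence Q = [V3+(aq)]^2 / ([Pd2+(aq)]·[V2+(aq)]^2) = 12.6 (log Q = 1.101).
By the Nernst equation, E = +1.185 − (0.0592/2)·(1.101) = +1.152 V.

+1.152 V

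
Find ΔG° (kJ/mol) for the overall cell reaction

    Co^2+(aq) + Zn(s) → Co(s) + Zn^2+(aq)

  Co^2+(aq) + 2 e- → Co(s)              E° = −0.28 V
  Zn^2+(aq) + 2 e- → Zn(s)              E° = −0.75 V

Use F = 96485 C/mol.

−90.7 kJ/mol

In the reaction as written Co^2+(aq) is reduced, so the Co²⁺/Co couple is the cathode and Zn²⁺/Zn is the anode.
E°cell = −0.28 − (−0.75) = +0.47 V; balancing electrons gives n = 2.
ΔG° = −nFE°cell = −(2)(96485)(+0.47) J/mol = −90.7 kJ/mol.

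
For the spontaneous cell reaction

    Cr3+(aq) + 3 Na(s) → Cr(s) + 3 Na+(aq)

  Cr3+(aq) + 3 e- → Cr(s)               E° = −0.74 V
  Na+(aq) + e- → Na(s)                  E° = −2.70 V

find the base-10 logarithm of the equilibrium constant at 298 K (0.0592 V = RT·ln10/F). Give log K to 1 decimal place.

log K = 99.3

The Cr³⁺/Cr couple is reduced (cathode); E°cell = −0.74 − (−2.70) = +1.96 V with n = 3.
At equilibrium E = 0, so log K = nE°cell / 0.0592 = (3)(+1.96) / 0.0592 = 99.3.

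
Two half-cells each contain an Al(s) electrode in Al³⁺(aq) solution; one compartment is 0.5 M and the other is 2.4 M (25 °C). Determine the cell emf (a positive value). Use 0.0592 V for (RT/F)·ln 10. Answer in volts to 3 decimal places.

0.013 V

For a concentration cell E°cell = 0, since both electrodes use the same couple.
The compartment with the higher Al³⁺(aq) concentration (2.4 M) acts as the cathode; ions are reduced there and produced at the dilute (0.5 M) anode.
With n = 3, Ecell = −(0.0592/3)·log([dilute]/[conc]) = −(0.0592/3)·log(0.5/2.4) = +0.013 V.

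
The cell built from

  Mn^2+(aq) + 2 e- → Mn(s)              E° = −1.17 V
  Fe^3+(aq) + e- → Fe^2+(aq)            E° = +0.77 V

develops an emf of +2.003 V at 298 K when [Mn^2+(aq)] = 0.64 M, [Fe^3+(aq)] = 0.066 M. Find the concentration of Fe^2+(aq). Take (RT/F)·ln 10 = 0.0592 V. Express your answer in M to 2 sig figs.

0.0071 M

With Fe³⁺/Fe²⁺ at the cathode and Mn²⁺/Mn at the anode, E°cell = +0.77 − (−1.17) = +1.94 V (n = 2).
Since E = E° − (0.0592/n)·log Q, log Q = n(E° − E)/0.0592 = −2.128.
Balancing electrons gives 2 Fe^3+(aq) + Mn(s) → 2 Fe^2+(aq) + Mn^2+(aq); thus Q = ([Fe^2+(aq)]^2·[Mn^2+(aq)]) / [Fe^3+(aq)]^2.
Isolating [Fe^2+(aq)] in Q = 10^{−2.128} yields log [Fe^2+(aq)] = −2.148, i.e. 0.0071 M.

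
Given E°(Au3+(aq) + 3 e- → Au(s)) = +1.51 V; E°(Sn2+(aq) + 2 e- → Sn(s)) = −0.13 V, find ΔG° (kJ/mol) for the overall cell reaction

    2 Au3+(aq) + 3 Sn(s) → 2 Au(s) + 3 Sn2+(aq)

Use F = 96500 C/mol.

In the reaction as written Au3+(aq) is reduced, so the Au³⁺/Au couple is the cathode and Sn²⁺/Sn is the anode.
E°cell = +1.51 − (−0.13) = +1.64 V; balancing electrons gives n = 6.
ΔG° = −nFE°cell = −(6)(96500)(+1.64) J/mol = −950 kJ/mol.

−950 kJ/mol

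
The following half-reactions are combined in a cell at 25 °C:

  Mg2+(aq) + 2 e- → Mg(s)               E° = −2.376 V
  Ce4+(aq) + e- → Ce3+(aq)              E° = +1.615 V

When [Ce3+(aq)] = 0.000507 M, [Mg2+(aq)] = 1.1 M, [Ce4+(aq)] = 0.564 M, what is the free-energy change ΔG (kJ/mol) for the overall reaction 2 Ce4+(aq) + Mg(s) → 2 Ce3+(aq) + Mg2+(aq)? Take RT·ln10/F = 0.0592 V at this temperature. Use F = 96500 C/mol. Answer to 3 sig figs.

−805 kJ/mol

E°cell = +1.615 − (−2.376) = +3.991 V; the balanced reaction transfers n = 2 electrons.
Q = ([Ce3+(aq)]^2·[Mg2+(aq)]) / [Ce4+(aq)]^2 = 8.89×10^−7, so log Q = −6.051 and E = +3.991 − (0.0592/2)(−6.051) = +4.1701 V.
ΔG = −nFE = −(2)(96500)(+4.1701) J/mol = −805 kJ/mol.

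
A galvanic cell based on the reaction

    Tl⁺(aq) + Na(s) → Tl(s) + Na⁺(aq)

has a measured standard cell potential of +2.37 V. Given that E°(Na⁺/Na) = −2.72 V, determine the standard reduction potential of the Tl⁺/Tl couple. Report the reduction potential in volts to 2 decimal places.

In the reaction as written the Tl⁺/Tl couple is reduced (cathode) and Na⁺/Na is oxidized (anode), so E°cell = E°(Tl⁺/Tl) − E°(Na⁺/Na).
E°(Tl⁺/Tl) = E°cell + E°(anode) = +2.37 + (−2.72) = −0.35 V.

−0.35 V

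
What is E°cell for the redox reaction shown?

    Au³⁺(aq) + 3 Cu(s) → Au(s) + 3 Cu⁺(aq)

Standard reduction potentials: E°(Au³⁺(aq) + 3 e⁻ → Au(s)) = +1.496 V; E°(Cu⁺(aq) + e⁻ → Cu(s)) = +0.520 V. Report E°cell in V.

In the reaction as written, Au³⁺(aq) is reduced (cathode) and Cu⁺(aq) is produced by oxidation at the anode.
E°cell = E°(cathode) − E°(anode) = +1.496 − (+0.520) = +0.976 V.

+0.976 V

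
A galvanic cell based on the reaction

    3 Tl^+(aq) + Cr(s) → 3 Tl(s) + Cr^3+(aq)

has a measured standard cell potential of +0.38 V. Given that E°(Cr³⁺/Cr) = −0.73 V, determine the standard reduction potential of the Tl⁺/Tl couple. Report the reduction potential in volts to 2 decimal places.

−0.35 V

In the reaction as written the Tl⁺/Tl couple is reduced (cathode) and Cr³⁺/Cr is oxidized (anode), so E°cell = E°(Tl⁺/Tl) − E°(Cr³⁺/Cr).
E°(Tl⁺/Tl) = E°cell + E°(anode) = +0.38 + (−0.73) = −0.35 V.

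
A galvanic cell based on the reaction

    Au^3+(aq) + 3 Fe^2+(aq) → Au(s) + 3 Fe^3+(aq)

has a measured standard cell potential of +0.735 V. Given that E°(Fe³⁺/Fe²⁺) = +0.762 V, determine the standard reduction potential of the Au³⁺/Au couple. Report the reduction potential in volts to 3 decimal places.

+1.497 V

In the reaction as written the Au³⁺/Au couple is reduced (cathode) and Fe³⁺/Fe²⁺ is oxidized (anode), so E°cell = E°(Au³⁺/Au) − E°(Fe³⁺/Fe²⁺).
E°(Au³⁺/Au) = E°cell + E°(anode) = +0.735 + (+0.762) = +1.497 V.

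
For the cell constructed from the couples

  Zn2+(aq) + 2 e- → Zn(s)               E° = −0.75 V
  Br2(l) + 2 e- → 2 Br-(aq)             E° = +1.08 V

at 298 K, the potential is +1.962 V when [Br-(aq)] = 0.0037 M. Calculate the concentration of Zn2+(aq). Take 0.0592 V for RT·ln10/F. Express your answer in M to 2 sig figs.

The Br₂/Br⁻ couple has the larger reduction potential, so it is the cathode: E°cell = +1.08 − (−0.75) = +1.83 V and n = 2.
Rearranging E = E° − (0.0592/n)·log Q gives log Q = 2(+1.83 − (+1.962))/0.0592 = −4.459.
The balanced reaction is Br2(l) + Zn(s) → 2 Br-(aq) + Zn2+(aq), so Q = [Br-(aq)]^2·[Zn2+(aq)].
Substituting the known concentrations and solving, log [Zn2+(aq)] = 0.405 and [Zn2+(aq)] = 2.5 M.

2.5 M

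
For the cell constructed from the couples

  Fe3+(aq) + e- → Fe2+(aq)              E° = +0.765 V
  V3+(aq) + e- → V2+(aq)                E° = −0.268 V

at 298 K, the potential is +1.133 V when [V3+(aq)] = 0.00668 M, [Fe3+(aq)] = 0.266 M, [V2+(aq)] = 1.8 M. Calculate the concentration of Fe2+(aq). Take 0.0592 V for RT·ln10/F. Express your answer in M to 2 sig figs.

1.5 M

The Fe³⁺/Fe²⁺ couple has the larger reduction potential, so it is the cathode: E°cell = +0.765 − (−0.268) = +1.033 V and n = 1.
Since E = E° − (0.0592/n)·log Q, log Q = n(E° − E)/0.0592 = −1.689.
The balanced reaction is Fe3+(aq) + V2+(aq) → Fe2+(aq) + V3+(aq), so Q = ([Fe2+(aq)]·[V3+(aq)]) / ([Fe3+(aq)]·[V2+(aq)]).
Substituting the known concentrations and solving, log [Fe2+(aq)] = 0.166 and [Fe2+(aq)] = 1.5 M.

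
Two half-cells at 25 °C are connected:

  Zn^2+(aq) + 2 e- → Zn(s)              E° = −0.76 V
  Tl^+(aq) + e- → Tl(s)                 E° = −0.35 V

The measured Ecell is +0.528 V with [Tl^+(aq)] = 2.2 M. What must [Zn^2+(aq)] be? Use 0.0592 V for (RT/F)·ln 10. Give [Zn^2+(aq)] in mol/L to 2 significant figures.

The Tl⁺/Tl couple has the larger reduction potential, so it is the cathode: E°cell = −0.35 − (−0.76) = +0.41 V and n = 2.
Rearranging E = E° − (0.0592/n)·log Q gives log Q = 2(+0.41 − (+0.528))/0.0592 = −3.986.
Balancing electrons gives 2 Tl^+(aq) + Zn(s) → 2 Tl(s) + Zn^2+(aq); thus Q = [Zn^2+(aq)] / [Tl^+(aq)]^2.
Substituting the known concentrations and solving, log [Zn^2+(aq)] = −3.301 and [Zn^2+(aq)] = 0.00050 M.

0.00050 M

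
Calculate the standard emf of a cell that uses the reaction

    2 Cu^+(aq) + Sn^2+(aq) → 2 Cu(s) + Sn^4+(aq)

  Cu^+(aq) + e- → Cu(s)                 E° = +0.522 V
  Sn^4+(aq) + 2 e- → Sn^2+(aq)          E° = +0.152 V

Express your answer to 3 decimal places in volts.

+0.370 V

Cu^+(aq) gains electrons, so the Cu⁺/Cu couple is the cathode; the Sn⁴⁺/Sn²⁺ couple is the anode.
E°cell = E°(cathode) − E°(anode) = +0.522 − (+0.152) = +0.370 V.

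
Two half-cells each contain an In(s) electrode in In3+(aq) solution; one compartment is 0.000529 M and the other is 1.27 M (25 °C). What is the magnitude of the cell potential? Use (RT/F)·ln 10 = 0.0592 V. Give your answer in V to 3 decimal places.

For a concentration cell E°cell = 0, since both electrodes use the same couple.
The compartment with the higher In3+(aq) concentration (1.27 M) acts as the cathode; ions are reduced there and produced at the dilute (0.000529 M) anode.
With n = 3, Ecell = −(0.0592/3)·log([dilute]/[conc]) = −(0.0592/3)·log(0.000529/1.27) = +0.067 V.

0.067 V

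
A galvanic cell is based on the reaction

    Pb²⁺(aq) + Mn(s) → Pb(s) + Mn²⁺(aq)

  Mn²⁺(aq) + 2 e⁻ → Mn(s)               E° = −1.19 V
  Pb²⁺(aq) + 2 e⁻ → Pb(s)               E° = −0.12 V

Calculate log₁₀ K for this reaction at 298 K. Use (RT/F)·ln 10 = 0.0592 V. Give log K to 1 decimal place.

The Pb²⁺/Pb couple is reduced (cathode); E°cell = −0.12 − (−1.19) = +1.07 V with n = 2.
At equilibrium E = 0, so log K = nE°cell / 0.0592 = (2)(+1.07) / 0.0592 = 36.1.

log K = 36.1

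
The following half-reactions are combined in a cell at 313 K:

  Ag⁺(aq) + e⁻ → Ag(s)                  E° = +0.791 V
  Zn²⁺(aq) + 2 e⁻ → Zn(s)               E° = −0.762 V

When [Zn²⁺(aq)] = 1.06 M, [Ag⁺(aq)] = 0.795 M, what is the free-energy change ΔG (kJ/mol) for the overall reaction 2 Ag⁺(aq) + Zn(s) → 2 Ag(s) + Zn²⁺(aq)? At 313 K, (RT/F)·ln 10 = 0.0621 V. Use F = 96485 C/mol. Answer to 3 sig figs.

−298 kJ/mol

The standard cell potential is +0.791 − (−0.762) = +1.553 V, with n = 2 electrons in the balanced equation.
Q = [Zn²⁺(aq)] / [Ag⁺(aq)]^2 = 1.68, so log Q = 0.225 and E = +1.553 − (0.0621/2)(0.225) = +1.5460 V.
Finally ΔG = −nFE = −(2)(96485 C/mol)(+1.5460 V) = −298 kJ/mol.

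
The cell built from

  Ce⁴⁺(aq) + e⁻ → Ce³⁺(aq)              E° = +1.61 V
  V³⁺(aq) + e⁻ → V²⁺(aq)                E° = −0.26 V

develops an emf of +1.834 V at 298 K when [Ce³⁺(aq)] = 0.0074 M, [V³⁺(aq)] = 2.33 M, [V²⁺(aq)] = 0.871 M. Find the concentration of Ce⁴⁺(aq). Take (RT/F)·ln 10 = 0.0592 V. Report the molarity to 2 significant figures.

Ce⁴⁺/Ce³⁺ is the cathode (higher E°); E°cell = +1.61 − (−0.26) = +1.87 V with n = 1.
Rearranging E = E° − (0.0592/n)·log Q gives log Q = 1(+1.87 − (+1.834))/0.0592 = 0.608.
The balanced reaction is Ce⁴⁺(aq) + V²⁺(aq) → Ce³⁺(aq) + V³⁺(aq), so Q = ([Ce³⁺(aq)]·[V³⁺(aq)]) / ([Ce⁴⁺(aq)]·[V²⁺(aq)]).
Substituting the known concentrations and solving, log [Ce⁴⁺(aq)] = −2.311 and [Ce⁴⁺(aq)] = 0.0049 M.

0.0049 M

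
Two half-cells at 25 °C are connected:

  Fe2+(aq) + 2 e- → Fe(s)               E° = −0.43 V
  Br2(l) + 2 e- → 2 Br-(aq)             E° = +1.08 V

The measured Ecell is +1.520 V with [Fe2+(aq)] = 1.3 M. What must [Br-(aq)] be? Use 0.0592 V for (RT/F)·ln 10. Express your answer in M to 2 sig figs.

The Br₂/Br⁻ couple has the larger reduction potential, so it is the cathode: E°cell = +1.08 − (−0.43) = +1.51 V and n = 2.
Rearranging E = E° − (0.0592/n)·log Q gives log Q = 2(+1.51 − (+1.520))/0.0592 = −0.338.
For Br2(l) + Fe(s) → 2 Br-(aq) + Fe2+(aq), the reaction quotient is Q = [Br-(aq)]^2·[Fe2+(aq)].
Substituting the known concentrations and solving, log [Br-(aq)] = −0.226 and [Br-(aq)] = 0.59 M.

0.59 M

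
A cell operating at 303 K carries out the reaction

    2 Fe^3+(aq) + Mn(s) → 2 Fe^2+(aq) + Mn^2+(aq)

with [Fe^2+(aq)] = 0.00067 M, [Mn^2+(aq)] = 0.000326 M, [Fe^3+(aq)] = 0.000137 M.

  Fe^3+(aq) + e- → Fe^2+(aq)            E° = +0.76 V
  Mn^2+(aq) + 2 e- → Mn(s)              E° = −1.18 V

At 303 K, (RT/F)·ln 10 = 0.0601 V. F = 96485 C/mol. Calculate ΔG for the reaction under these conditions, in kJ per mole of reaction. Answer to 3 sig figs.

E°cell = +0.76 − (−1.18) = +1.94 V; the balanced reaction transfers n = 2 electrons.
Q = ([Fe^2+(aq)]^2·[Mn^2+(aq)]) / [Fe^3+(aq)]^2 = 0.0078, so log Q = −2.108 and E = +1.94 − (0.0601/2)(−2.108) = +2.0033 V.
ΔG = −nFE = −(2)(96485)(+2.0033) J/mol = −387 kJ/mol.

−387 kJ/mol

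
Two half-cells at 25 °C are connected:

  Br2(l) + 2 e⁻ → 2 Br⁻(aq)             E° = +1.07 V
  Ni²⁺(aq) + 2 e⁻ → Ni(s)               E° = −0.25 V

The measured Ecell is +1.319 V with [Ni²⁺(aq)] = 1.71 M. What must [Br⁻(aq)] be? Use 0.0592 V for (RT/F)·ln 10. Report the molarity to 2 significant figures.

The Br₂/Br⁻ couple has the larger reduction potential, so it is the cathode: E°cell = +1.07 − (−0.25) = +1.32 V and n = 2.
Since E = E° − (0.0592/n)·log Q, log Q = n(E° − E)/0.0592 = 0.034.
Balancing electrons gives Br2(l) + Ni(s) → 2 Br⁻(aq) + Ni²⁺(aq); thus Q = [Br⁻(aq)]^2·[Ni²⁺(aq)].
Isolating [Br⁻(aq)] in Q = 10^{0.034} yields log [Br⁻(aq)] = −0.099, i.e. 0.80 M.

0.80 M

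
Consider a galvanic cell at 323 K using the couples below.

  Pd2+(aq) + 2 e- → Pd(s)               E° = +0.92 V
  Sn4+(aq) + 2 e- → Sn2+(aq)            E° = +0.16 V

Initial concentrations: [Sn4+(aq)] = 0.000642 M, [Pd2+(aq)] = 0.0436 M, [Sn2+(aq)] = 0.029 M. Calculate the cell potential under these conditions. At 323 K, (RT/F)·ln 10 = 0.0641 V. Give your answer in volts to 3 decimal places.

The Pd²⁺/Pd couple has the more positive E°, so it is the cathode; Sn⁴⁺/Sn²⁺ is the anode.
E°cell = E°cat − E°an = +0.92 − (+0.16) = +0.76 V; n = 2.
The balanced reaction is Pd2+(aq) + Sn2+(aq) → Pd(s) + Sn4+(aq), so Q = [Sn4+(aq)] / ([Pd2+(aq)]·[Sn2+(aq)]) = 0.508 and log Q = −0.294.
E = E° − (0.0641/n)·log Q = +0.76 − (0.0641/2)(−0.294) = +0.769 V.

+0.769 V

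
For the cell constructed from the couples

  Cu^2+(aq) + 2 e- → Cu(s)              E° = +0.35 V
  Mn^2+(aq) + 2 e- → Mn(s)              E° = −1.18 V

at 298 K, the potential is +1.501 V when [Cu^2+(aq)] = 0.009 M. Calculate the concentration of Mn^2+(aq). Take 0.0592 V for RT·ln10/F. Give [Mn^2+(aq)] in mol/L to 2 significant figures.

Cu²⁺/Cu is the cathode (higher E°); E°cell = +0.35 − (−1.18) = +1.53 V with n = 2.
From the Nernst equation, log Q = n(E° − E)/0.0592 = 2·(+1.53 − (+1.501))/0.0592 = 0.980.
For Cu^2+(aq) + Mn(s) → Cu(s) + Mn^2+(aq), the reaction quotient is Q = [Mn^2+(aq)] / [Cu^2+(aq)].
Isolating [Mn^2+(aq)] in Q = 10^{0.980} yields log [Mn^2+(aq)] = −1.066, i.e. 0.086 M.

0.086 M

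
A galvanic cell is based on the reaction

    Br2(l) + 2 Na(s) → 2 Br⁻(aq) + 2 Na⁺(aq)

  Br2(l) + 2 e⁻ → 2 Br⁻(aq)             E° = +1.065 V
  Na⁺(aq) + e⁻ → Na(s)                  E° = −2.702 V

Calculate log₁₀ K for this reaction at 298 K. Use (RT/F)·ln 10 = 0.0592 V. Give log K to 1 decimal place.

The Br₂/Br⁻ couple is reduced (cathode); E°cell = +1.065 − (−2.702) = +3.767 V with n = 2.
At equilibrium E = 0, so log K = nE°cell / 0.0592 = (2)(+3.767) / 0.0592 = 127.3.

log K = 127.3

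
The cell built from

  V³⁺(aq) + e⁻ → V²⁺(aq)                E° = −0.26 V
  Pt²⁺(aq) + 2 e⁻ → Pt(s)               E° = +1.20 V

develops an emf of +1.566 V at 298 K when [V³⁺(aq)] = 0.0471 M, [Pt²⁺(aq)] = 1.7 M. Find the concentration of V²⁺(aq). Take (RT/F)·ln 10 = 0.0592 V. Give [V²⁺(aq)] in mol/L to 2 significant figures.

With Pt²⁺/Pt at the cathode and V³⁺/V²⁺ at the anode, E°cell = +1.20 − (−0.26) = +1.46 V (n = 2).
From the Nernst equation, log Q = n(E° − E)/0.0592 = 2·(+1.46 − (+1.566))/0.0592 = −3.581.
The balanced reaction is Pt²⁺(aq) + 2 V²⁺(aq) → Pt(s) + 2 V³⁺(aq), so Q = [V³⁺(aq)]^2 / ([Pt²⁺(aq)]·[V²⁺(aq)]^2).
Isolating [V²⁺(aq)] in Q = 10^{−3.581} yields log [V²⁺(aq)] = 0.348, i.e. 2.2 M.

2.2 M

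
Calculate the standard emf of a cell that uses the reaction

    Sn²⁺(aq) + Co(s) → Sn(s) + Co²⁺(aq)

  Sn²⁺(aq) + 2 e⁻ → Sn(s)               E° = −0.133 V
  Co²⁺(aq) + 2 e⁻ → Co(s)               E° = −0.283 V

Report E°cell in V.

In the reaction as written, Sn²⁺(aq) is reduced (cathode) and Co²⁺(aq) is produced by oxidation at the anode.
E°cell = E°(cathode) − E°(anode) = −0.133 − (−0.283) = +0.150 V.

+0.150 V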